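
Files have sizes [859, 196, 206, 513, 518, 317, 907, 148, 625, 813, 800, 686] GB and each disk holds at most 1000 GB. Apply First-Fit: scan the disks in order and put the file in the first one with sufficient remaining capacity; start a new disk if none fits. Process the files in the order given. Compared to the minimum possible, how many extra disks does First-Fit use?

0

First-Fit: [859] [196,206,513] [518,317,148] [907] [625] [813] [800] [686] → 8 disks.
8 files exceed 500 GB (half the capacity), and no two of those can share a disk, so at least 8 disks are needed.
So 8 is already optimal.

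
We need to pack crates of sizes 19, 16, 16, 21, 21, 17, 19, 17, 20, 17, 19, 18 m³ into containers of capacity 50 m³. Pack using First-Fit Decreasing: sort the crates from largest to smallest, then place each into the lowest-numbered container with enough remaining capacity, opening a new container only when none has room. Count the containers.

6

Sorted descending: 21, 21, 20, 19, 19, 19, 18, 17, 17, 17, 16, 16.
21 m³ → container 1 (remaining 29 m³)
21 m³ → container 1 (remaining 8 m³)
20 m³ → container 2 (remaining 30 m³)
19 m³ → container 2 (remaining 11 m³)
19 m³ → container 3 (remaining 31 m³)
19 m³ → container 3 (remaining 12 m³)
18 m³ → container 4 (remaining 32 m³)
17 m³ → container 4 (remaining 15 m³)
17 m³ → container 5 (remaining 33 m³)
17 m³ → container 5 (remaining 16 m³)
16 m³ → container 5 (remaining 0 m³)
16 m³ → container 6 (remaining 34 m³)
Final containers: [21,21] [20,19] [19,19] [18,17] [17,17,16] [16].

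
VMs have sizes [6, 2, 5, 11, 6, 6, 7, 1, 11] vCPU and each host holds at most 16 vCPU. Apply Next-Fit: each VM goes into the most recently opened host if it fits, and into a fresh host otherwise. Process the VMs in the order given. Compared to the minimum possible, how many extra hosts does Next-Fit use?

Next-Fit: [6,2,5] [11] [6,6] [7,1] [11] → 5 hosts.
Total size 55 vCPU; any packing needs at least ⌈55/16⌉ = 4 hosts.
An optimal packing achieves that bound: [11,5] [11,2,1] [7,6] [6,6] → 4 hosts.
Excess: 5 − 4 = 1.

1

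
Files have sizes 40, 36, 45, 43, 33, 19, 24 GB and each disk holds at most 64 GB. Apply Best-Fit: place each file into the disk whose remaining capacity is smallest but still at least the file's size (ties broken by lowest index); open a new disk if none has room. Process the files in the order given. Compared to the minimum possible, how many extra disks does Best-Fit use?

0

Best-Fit: [40,24] [36] [45,19] [43] [33] → 5 disks.
5 files exceed 32 GB (half the capacity), and no two of those can share a disk, so at least 5 disks are needed.
So 5 is already optimal.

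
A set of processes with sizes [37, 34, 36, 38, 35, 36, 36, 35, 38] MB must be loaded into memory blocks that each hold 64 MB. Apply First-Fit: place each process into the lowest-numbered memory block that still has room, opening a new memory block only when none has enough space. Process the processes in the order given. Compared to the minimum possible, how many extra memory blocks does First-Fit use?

0

First-Fit: [37] [34] [36] [38] [35] [36] [36] [35] [38] → 9 memory blocks.
9 processes exceed 32 MB (half the capacity), and no two of those can share a memory block, so at least 9 memory blocks are needed.
So 9 is already optimal.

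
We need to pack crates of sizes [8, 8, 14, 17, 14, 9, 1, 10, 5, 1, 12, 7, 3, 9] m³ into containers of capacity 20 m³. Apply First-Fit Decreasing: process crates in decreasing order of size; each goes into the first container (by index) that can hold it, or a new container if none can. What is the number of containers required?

7

Sorted descending: 17, 14, 14, 12, 10, 9, 9, 8, 8, 7, 5, 3, 1, 1.
17 m³ → container 1 (remaining 3 m³)
14 m³ → container 2 (remaining 6 m³)
14 m³ → container 3 (remaining 6 m³)
12 m³ → container 4 (remaining 8 m³)
10 m³ → container 5 (remaining 10 m³)
9 m³ → container 5 (remaining 1 m³)
9 m³ → container 6 (remaining 11 m³)
8 m³ → container 4 (remaining 0 m³)
8 m³ → container 6 (remaining 3 m³)
7 m³ → container 7 (remaining 13 m³)
5 m³ → container 2 (remaining 1 m³)
3 m³ → container 1 (remaining 0 m³)
1 m³ → container 2 (remaining 0 m³)
1 m³ → container 3 (remaining 5 m³)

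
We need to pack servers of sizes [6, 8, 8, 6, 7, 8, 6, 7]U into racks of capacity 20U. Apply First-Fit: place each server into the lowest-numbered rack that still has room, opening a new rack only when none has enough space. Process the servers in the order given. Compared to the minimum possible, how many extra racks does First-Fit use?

First-Fit: [6,8,6] [8,7] [8,6] [7] → 4 racks.
Total size 56U; any packing needs at least ⌈56/20⌉ = 3 racks.
An optimal packing achieves that bound: [8,8] [8,6,6] [7,7,6] → 3 racks.
Excess: 4 − 3 = 1.

1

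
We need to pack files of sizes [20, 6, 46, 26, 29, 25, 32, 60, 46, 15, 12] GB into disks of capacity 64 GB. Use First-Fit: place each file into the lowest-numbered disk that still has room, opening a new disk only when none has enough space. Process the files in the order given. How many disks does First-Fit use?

6

20 GB → disk 1 (remaining 44 GB)
6 GB → disk 1 (remaining 38 GB)
46 GB → disk 2 (remaining 18 GB)
26 GB → disk 1 (remaining 12 GB)
29 GB → disk 3 (remaining 35 GB)
25 GB → disk 3 (remaining 10 GB)
32 GB → disk 4 (remaining 32 GB)
60 GB → disk 5 (remaining 4 GB)
46 GB → disk 6 (remaining 18 GB)
15 GB → disk 2 (remaining 3 GB)
12 GB → disk 1 (remaining 0 GB)
Final disks: [20,6,26,12] [46,15] [29,25] [32] [60] [46].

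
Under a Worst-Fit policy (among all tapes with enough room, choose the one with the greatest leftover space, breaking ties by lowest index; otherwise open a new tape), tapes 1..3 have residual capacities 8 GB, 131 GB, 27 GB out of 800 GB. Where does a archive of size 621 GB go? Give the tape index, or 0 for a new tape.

No tape has ≥ 621 GB free, so a new tape is opened.

0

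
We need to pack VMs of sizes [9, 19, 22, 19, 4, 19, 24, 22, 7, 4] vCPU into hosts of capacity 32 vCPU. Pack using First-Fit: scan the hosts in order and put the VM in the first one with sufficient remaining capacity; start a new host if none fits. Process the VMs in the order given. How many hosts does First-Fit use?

6 hosts

host 1: place 9 vCPU, 23 vCPU left
host 1: place 19 vCPU, 4 vCPU left
host 2: place 22 vCPU, 10 vCPU left
host 3: place 19 vCPU, 13 vCPU left
host 1: place 4 vCPU, 0 vCPU left
host 4: place 19 vCPU, 13 vCPU left
host 5: place 24 vCPU, 8 vCPU left
host 6: place 22 vCPU, 10 vCPU left
host 2: place 7 vCPU, 3 vCPU left
host 3: place 4 vCPU, 9 vCPU left
Final hosts: [9,19,4] [22,7] [19,4] [19] [24] [22].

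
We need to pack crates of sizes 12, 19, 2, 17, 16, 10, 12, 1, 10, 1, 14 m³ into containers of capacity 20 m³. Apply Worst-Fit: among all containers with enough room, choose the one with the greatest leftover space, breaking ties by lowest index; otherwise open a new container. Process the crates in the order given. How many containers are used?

8

Put 12 m³ in container 1; 8 m³ remain.
Put 19 m³ in container 2; 1 m³ remain.
Put 2 m³ in container 1; 6 m³ remain.
Put 17 m³ in container 3; 3 m³ remain.
Put 16 m³ in container 4; 4 m³ remain.
Put 10 m³ in container 5; 10 m³ remain.
Put 12 m³ in container 6; 8 m³ remain.
Put 1 m³ in container 5; 9 m³ remain.
Put 10 m³ in container 7; 10 m³ remain.
Put 1 m³ in container 7; 9 m³ remain.
Put 14 m³ in container 8; 6 m³ remain.
Final containers: [12,2] [19] [17] [16] [10,1] [12] [10,1] [14].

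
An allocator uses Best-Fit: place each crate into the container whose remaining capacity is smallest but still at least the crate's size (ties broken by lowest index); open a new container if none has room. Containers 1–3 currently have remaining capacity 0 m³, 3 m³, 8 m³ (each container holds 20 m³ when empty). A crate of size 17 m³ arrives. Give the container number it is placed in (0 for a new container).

0

No container has ≥ 17 m³ free, so a new container is opened.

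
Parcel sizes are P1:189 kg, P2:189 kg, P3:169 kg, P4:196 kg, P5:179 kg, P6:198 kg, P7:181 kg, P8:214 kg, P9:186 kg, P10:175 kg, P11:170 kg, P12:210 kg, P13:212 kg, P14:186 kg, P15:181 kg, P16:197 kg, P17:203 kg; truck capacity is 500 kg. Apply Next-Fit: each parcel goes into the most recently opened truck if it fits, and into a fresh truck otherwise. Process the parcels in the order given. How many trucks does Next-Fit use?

9

P1 (189 kg) → truck 1 (remaining 311 kg)
P2 (189 kg) → truck 1 (remaining 122 kg)
P3 (169 kg) → truck 2 (remaining 331 kg)
P4 (196 kg) → truck 2 (remaining 135 kg)
P5 (179 kg) → truck 3 (remaining 321 kg)
P6 (198 kg) → truck 3 (remaining 123 kg)
P7 (181 kg) → truck 4 (remaining 319 kg)
P8 (214 kg) → truck 4 (remaining 105 kg)
P9 (186 kg) → truck 5 (remaining 314 kg)
P10 (175 kg) → truck 5 (remaining 139 kg)
P11 (170 kg) → truck 6 (remaining 330 kg)
P12 (210 kg) → truck 6 (remaining 120 kg)
P13 (212 kg) → truck 7 (remaining 288 kg)
P14 (186 kg) → truck 7 (remaining 102 kg)
P15 (181 kg) → truck 8 (remaining 319 kg)
P16 (197 kg) → truck 8 (remaining 122 kg)
P17 (203 kg) → truck 9 (remaining 297 kg)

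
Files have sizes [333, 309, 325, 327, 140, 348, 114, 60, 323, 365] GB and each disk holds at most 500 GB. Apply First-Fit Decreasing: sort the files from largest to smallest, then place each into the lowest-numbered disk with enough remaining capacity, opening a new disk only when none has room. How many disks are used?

Sorted descending: 365, 348, 333, 327, 325, 323, 309, 140, 114, 60.
Put 365 GB in disk 1; 135 GB remain.
Put 348 GB in disk 2; 152 GB remain.
Put 333 GB in disk 3; 167 GB remain.
Put 327 GB in disk 4; 173 GB remain.
Put 325 GB in disk 5; 175 GB remain.
Put 323 GB in disk 6; 177 GB remain.
Put 309 GB in disk 7; 191 GB remain.
Put 140 GB in disk 2; 12 GB remain.
Put 114 GB in disk 1; 21 GB remain.
Put 60 GB in disk 3; 107 GB remain.

7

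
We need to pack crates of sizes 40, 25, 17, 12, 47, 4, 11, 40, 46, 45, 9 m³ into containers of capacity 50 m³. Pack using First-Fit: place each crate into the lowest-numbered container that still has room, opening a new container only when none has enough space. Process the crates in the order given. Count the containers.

7 containers

Put 40 m³ in container 1; 10 m³ remain.
Put 25 m³ in container 2; 25 m³ remain.
Put 17 m³ in container 2; 8 m³ remain.
Put 12 m³ in container 3; 38 m³ remain.
Put 47 m³ in container 4; 3 m³ remain.
Put 4 m³ in container 1; 6 m³ remain.
Put 11 m³ in container 3; 27 m³ remain.
Put 40 m³ in container 5; 10 m³ remain.
Put 46 m³ in container 6; 4 m³ remain.
Put 45 m³ in container 7; 5 m³ remain.
Put 9 m³ in container 3; 18 m³ remain.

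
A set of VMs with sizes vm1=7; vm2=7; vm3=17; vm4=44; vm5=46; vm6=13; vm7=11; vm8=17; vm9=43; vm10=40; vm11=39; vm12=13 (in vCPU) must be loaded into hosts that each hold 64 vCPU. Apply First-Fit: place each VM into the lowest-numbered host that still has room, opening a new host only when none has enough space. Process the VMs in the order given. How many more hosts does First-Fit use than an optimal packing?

First-Fit: [7,7,17,13,11] [44,17] [46,13] [43] [40] [39] → 6 hosts.
Total size 297 vCPU; any packing needs at least ⌈297/64⌉ = 5 hosts.
An optimal packing achieves that bound: [46,17] [44,17] [43,13,7] [40,13,11] [39,7] → 5 hosts.
Excess: 6 − 5 = 1.

1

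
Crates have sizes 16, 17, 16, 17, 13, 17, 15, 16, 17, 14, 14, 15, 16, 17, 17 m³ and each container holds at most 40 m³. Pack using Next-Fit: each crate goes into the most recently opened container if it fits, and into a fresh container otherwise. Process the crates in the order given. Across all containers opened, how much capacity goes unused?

83

container 1: place 16 m³, 24 m³ left
container 1: place 17 m³, 7 m³ left
container 2: place 16 m³, 24 m³ left
container 2: place 17 m³, 7 m³ left
container 3: place 13 m³, 27 m³ left
container 3: place 17 m³, 10 m³ left
container 4: place 15 m³, 25 m³ left
container 4: place 16 m³, 9 m³ left
container 5: place 17 m³, 23 m³ left
container 5: place 14 m³, 9 m³ left
container 6: place 14 m³, 26 m³ left
container 6: place 15 m³, 11 m³ left
container 7: place 16 m³, 24 m³ left
container 7: place 17 m³, 7 m³ left
container 8: place 17 m³, 23 m³ left
8 containers × 40 m³ = 320 m³; used 237 m³; unused 83 m³.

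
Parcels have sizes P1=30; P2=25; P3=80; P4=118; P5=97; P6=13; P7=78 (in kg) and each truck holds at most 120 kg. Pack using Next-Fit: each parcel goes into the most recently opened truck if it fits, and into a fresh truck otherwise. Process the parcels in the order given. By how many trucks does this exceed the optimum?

Next-Fit: [30,25] [80] [118] [97,13] [78] → 5 trucks.
Total size 441 kg; any packing needs at least ⌈441/120⌉ = 4 trucks.
An optimal packing achieves that bound: [118] [97,13] [80,30] [78,25] → 4 trucks.
Excess: 5 − 4 = 1.

1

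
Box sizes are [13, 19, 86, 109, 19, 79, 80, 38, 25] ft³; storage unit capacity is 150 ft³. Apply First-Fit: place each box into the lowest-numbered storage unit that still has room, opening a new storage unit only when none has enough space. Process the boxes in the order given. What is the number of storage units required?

storage unit 1: place 13 ft³, 137 ft³ left
storage unit 1: place 19 ft³, 118 ft³ left
storage unit 1: place 86 ft³, 32 ft³ left
storage unit 2: place 109 ft³, 41 ft³ left
storage unit 1: place 19 ft³, 13 ft³ left
storage unit 3: place 79 ft³, 71 ft³ left
storage unit 4: place 80 ft³, 70 ft³ left
storage unit 2: place 38 ft³, 3 ft³ left
storage unit 3: place 25 ft³, 46 ft³ left

4 storage units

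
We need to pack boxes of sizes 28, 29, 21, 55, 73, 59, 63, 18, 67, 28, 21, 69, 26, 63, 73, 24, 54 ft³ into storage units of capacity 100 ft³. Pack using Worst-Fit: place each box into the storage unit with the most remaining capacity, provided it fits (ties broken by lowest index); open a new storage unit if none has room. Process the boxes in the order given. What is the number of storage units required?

storage unit 1: place 28 ft³, 72 ft³ left
storage unit 1: place 29 ft³, 43 ft³ left
storage unit 1: place 21 ft³, 22 ft³ left
storage unit 2: place 55 ft³, 45 ft³ left
storage unit 3: place 73 ft³, 27 ft³ left
storage unit 4: place 59 ft³, 41 ft³ left
storage unit 5: place 63 ft³, 37 ft³ left
storage unit 2: place 18 ft³, 27 ft³ left
storage unit 6: place 67 ft³, 33 ft³ left
storage unit 4: place 28 ft³, 13 ft³ left
storage unit 5: place 21 ft³, 16 ft³ left
storage unit 7: place 69 ft³, 31 ft³ left
storage unit 6: place 26 ft³, 7 ft³ left
storage unit 8: place 63 ft³, 37 ft³ left
storage unit 9: place 73 ft³, 27 ft³ left
storage unit 8: place 24 ft³, 13 ft³ left
storage unit 10: place 54 ft³, 46 ft³ left
Final storage units: [28,29,21] [55,18] [73] [59,28] [63,21] [67,26] [69] [63,24] [73] [54].

10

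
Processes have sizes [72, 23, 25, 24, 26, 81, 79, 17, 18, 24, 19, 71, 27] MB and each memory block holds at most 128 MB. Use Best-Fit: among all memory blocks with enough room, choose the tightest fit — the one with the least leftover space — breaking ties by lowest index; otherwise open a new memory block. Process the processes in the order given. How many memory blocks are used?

5

72 MB → memory block 1 (remaining 56 MB)
23 MB → memory block 1 (remaining 33 MB)
25 MB → memory block 1 (remaining 8 MB)
24 MB → memory block 2 (remaining 104 MB)
26 MB → memory block 2 (remaining 78 MB)
81 MB → memory block 3 (remaining 47 MB)
79 MB → memory block 4 (remaining 49 MB)
17 MB → memory block 3 (remaining 30 MB)
18 MB → memory block 3 (remaining 12 MB)
24 MB → memory block 4 (remaining 25 MB)
19 MB → memory block 4 (remaining 6 MB)
71 MB → memory block 2 (remaining 7 MB)
27 MB → memory block 5 (remaining 101 MB)
Final memory blocks: [72,23,25] [24,26,71] [81,17,18] [79,24,19] [27].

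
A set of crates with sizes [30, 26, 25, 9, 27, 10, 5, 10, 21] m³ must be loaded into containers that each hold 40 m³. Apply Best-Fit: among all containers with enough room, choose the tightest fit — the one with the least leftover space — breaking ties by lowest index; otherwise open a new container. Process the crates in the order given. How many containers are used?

5 containers

30 m³ → container 1 (remaining 10 m³)
26 m³ → container 2 (remaining 14 m³)
25 m³ → container 3 (remaining 15 m³)
9 m³ → container 1 (remaining 1 m³)
27 m³ → container 4 (remaining 13 m³)
10 m³ → container 4 (remaining 3 m³)
5 m³ → container 2 (remaining 9 m³)
10 m³ → container 3 (remaining 5 m³)
21 m³ → container 5 (remaining 19 m³)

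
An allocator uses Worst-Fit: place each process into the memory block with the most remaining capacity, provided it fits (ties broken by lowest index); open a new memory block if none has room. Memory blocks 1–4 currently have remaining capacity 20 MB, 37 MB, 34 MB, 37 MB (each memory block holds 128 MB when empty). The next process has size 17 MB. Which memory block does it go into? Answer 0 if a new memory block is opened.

2

Memory blocks with room: memory block 1 (20 MB), memory block 2 (37 MB), memory block 3 (34 MB), memory block 4 (37 MB).
Most room is memory block 2 with 37 MB free.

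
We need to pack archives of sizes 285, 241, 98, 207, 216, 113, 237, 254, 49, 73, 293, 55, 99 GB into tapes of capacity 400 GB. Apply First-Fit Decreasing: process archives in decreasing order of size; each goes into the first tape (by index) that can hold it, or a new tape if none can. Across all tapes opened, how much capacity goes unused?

Sorted descending: 293, 285, 254, 241, 237, 216, 207, 113, 99, 98, 73, 55, 49.
293 GB → tape 1 (remaining 107 GB)
285 GB → tape 2 (remaining 115 GB)
254 GB → tape 3 (remaining 146 GB)
241 GB → tape 4 (remaining 159 GB)
237 GB → tape 5 (remaining 163 GB)
216 GB → tape 6 (remaining 184 GB)
207 GB → tape 7 (remaining 193 GB)
113 GB → tape 2 (remaining 2 GB)
99 GB → tape 1 (remaining 8 GB)
98 GB → tape 3 (remaining 48 GB)
73 GB → tape 4 (remaining 86 GB)
55 GB → tape 4 (remaining 31 GB)
49 GB → tape 5 (remaining 114 GB)
7 tapes × 400 GB = 2800 GB; used 2220 GB; unused 580 GB.

580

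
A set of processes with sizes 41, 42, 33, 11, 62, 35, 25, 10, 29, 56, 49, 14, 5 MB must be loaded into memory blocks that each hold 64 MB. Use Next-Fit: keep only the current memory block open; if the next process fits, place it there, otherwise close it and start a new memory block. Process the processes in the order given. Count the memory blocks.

9

memory block 1: place 41 MB, 23 MB left
memory block 2: place 42 MB, 22 MB left
memory block 3: place 33 MB, 31 MB left
memory block 3: place 11 MB, 20 MB left
memory block 4: place 62 MB, 2 MB left
memory block 5: place 35 MB, 29 MB left
memory block 5: place 25 MB, 4 MB left
memory block 6: place 10 MB, 54 MB left
memory block 6: place 29 MB, 25 MB left
memory block 7: place 56 MB, 8 MB left
memory block 8: place 49 MB, 15 MB left
memory block 8: place 14 MB, 1 MB left
memory block 9: place 5 MB, 59 MB left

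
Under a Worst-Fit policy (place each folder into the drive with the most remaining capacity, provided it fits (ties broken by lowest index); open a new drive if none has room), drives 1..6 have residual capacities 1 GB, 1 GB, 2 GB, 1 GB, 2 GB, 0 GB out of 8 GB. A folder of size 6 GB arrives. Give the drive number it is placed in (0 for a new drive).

No drive has ≥ 6 GB free, so a new drive is opened.

0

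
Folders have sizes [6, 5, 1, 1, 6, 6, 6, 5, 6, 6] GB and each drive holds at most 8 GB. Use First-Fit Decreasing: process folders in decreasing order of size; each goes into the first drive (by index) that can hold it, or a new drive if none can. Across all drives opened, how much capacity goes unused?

Sorted descending: 6, 6, 6, 6, 6, 6, 5, 5, 1, 1.
6 GB → drive 1 (remaining 2 GB)
6 GB → drive 2 (remaining 2 GB)
6 GB → drive 3 (remaining 2 GB)
6 GB → drive 4 (remaining 2 GB)
6 GB → drive 5 (remaining 2 GB)
6 GB → drive 6 (remaining 2 GB)
5 GB → drive 7 (remaining 3 GB)
5 GB → drive 8 (remaining 3 GB)
1 GB → drive 1 (remaining 1 GB)
1 GB → drive 1 (remaining 0 GB)
8 drives × 8 GB = 64 GB; used 48 GB; unused 16 GB.

16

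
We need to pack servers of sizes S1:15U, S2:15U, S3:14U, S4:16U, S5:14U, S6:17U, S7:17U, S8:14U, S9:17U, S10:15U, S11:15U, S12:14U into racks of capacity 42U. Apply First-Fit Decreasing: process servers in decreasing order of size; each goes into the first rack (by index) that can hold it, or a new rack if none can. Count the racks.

Sorted descending: 17, 17, 17, 16, 15, 15, 15, 15, 14, 14, 14, 14.
17U → rack 1 (remaining 25U)
17U → rack 1 (remaining 8U)
17U → rack 2 (remaining 25U)
16U → rack 2 (remaining 9U)
15U → rack 3 (remaining 27U)
15U → rack 3 (remaining 12U)
15U → rack 4 (remaining 27U)
15U → rack 4 (remaining 12U)
14U → rack 5 (remaining 28U)
14U → rack 5 (remaining 14U)
14U → rack 5 (remaining 0U)
14U → rack 6 (remaining 28U)

6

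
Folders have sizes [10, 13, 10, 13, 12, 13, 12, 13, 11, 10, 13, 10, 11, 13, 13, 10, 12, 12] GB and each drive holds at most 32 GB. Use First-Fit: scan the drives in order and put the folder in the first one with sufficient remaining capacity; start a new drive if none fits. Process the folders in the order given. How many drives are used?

Put 10 GB in drive 1; 22 GB remain.
Put 13 GB in drive 1; 9 GB remain.
Put 10 GB in drive 2; 22 GB remain.
Put 13 GB in drive 2; 9 GB remain.
Put 12 GB in drive 3; 20 GB remain.
Put 13 GB in drive 3; 7 GB remain.
Put 12 GB in drive 4; 20 GB remain.
Put 13 GB in drive 4; 7 GB remain.
Put 11 GB in drive 5; 21 GB remain.
Put 10 GB in drive 5; 11 GB remain.
Put 13 GB in drive 6; 19 GB remain.
Put 10 GB in drive 5; 1 GB remain.
Put 11 GB in drive 6; 8 GB remain.
Put 13 GB in drive 7; 19 GB remain.
Put 13 GB in drive 7; 6 GB remain.
Put 10 GB in drive 8; 22 GB remain.
Put 12 GB in drive 8; 10 GB remain.
Put 12 GB in drive 9; 20 GB remain.

9 drives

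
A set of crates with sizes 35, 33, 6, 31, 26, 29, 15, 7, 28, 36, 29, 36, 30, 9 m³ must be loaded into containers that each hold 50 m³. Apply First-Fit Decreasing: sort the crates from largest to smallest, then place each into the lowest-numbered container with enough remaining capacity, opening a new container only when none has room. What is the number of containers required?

10 containers

Sorted descending: 36, 36, 35, 33, 31, 30, 29, 29, 28, 26, 15, 9, 7, 6.
container 1: place 36 m³, 14 m³ left
container 2: place 36 m³, 14 m³ left
container 3: place 35 m³, 15 m³ left
container 4: place 33 m³, 17 m³ left
container 5: place 31 m³, 19 m³ left
container 6: place 30 m³, 20 m³ left
container 7: place 29 m³, 21 m³ left
container 8: place 29 m³, 21 m³ left
container 9: place 28 m³, 22 m³ left
container 10: place 26 m³, 24 m³ left
container 3: place 15 m³, 0 m³ left
container 1: place 9 m³, 5 m³ left
container 2: place 7 m³, 7 m³ left
container 2: place 6 m³, 1 m³ left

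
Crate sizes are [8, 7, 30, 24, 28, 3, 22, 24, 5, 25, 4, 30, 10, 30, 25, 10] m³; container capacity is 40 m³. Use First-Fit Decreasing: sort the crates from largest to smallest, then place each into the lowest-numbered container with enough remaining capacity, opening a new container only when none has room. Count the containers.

Sorted descending: 30, 30, 30, 28, 25, 25, 24, 24, 22, 10, 10, 8, 7, 5, 4, 3.
Put 30 m³ in container 1; 10 m³ remain.
Put 30 m³ in container 2; 10 m³ remain.
Put 30 m³ in container 3; 10 m³ remain.
Put 28 m³ in container 4; 12 m³ remain.
Put 25 m³ in container 5; 15 m³ remain.
Put 25 m³ in container 6; 15 m³ remain.
Put 24 m³ in container 7; 16 m³ remain.
Put 24 m³ in container 8; 16 m³ remain.
Put 22 m³ in container 9; 18 m³ remain.
Put 10 m³ in container 1; 0 m³ remain.
Put 10 m³ in container 2; 0 m³ remain.
Put 8 m³ in container 3; 2 m³ remain.
Put 7 m³ in container 4; 5 m³ remain.
Put 5 m³ in container 4; 0 m³ remain.
Put 4 m³ in container 5; 11 m³ remain.
Put 3 m³ in container 5; 8 m³ remain.

9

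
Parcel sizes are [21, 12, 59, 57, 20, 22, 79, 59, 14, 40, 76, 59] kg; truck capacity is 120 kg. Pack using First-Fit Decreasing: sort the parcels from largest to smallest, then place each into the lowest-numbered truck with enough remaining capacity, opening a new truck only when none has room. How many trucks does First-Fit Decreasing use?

Sorted descending: 79, 76, 59, 59, 59, 57, 40, 22, 21, 20, 14, 12.
truck 1: place 79 kg, 41 kg left
truck 2: place 76 kg, 44 kg left
truck 3: place 59 kg, 61 kg left
truck 3: place 59 kg, 2 kg left
truck 4: place 59 kg, 61 kg left
truck 4: place 57 kg, 4 kg left
truck 1: place 40 kg, 1 kg left
truck 2: place 22 kg, 22 kg left
truck 2: place 21 kg, 1 kg left
truck 5: place 20 kg, 100 kg left
truck 5: place 14 kg, 86 kg left
truck 5: place 12 kg, 74 kg left

5 trucks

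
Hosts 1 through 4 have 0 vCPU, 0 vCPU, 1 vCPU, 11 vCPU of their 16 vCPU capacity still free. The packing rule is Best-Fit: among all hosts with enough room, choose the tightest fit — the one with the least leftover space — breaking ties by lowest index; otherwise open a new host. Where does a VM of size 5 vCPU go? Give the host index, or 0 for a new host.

4

Hosts with room: host 4 (11 vCPU).
Tightest fit is host 4 with 11 vCPU free.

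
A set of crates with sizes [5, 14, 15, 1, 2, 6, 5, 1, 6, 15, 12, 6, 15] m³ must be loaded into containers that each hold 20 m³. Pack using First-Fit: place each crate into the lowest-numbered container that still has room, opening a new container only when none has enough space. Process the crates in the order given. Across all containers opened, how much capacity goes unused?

17

5 m³ → container 1 (remaining 15 m³)
14 m³ → container 1 (remaining 1 m³)
15 m³ → container 2 (remaining 5 m³)
1 m³ → container 1 (remaining 0 m³)
2 m³ → container 2 (remaining 3 m³)
6 m³ → container 3 (remaining 14 m³)
5 m³ → container 3 (remaining 9 m³)
1 m³ → container 2 (remaining 2 m³)
6 m³ → container 3 (remaining 3 m³)
15 m³ → container 4 (remaining 5 m³)
12 m³ → container 5 (remaining 8 m³)
6 m³ → container 5 (remaining 2 m³)
15 m³ → container 6 (remaining 5 m³)
6 containers × 20 m³ = 120 m³; used 103 m³; unused 17 m³.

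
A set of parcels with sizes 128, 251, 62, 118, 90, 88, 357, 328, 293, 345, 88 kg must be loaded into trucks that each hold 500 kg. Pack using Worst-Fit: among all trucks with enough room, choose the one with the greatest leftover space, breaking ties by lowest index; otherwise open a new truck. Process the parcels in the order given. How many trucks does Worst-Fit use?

truck 1: place 128 kg, 372 kg left
truck 1: place 251 kg, 121 kg left
truck 1: place 62 kg, 59 kg left
truck 2: place 118 kg, 382 kg left
truck 2: place 90 kg, 292 kg left
truck 2: place 88 kg, 204 kg left
truck 3: place 357 kg, 143 kg left
truck 4: place 328 kg, 172 kg left
truck 5: place 293 kg, 207 kg left
truck 6: place 345 kg, 155 kg left
truck 5: place 88 kg, 119 kg left

6 trucks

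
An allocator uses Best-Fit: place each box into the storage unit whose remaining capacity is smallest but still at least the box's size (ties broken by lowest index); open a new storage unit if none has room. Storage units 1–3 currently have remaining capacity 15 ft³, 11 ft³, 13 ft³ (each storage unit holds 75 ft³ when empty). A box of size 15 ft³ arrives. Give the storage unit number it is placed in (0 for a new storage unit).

Storage units with room: storage unit 1 (15 ft³).
Tightest fit is storage unit 1 with 15 ft³ free.

1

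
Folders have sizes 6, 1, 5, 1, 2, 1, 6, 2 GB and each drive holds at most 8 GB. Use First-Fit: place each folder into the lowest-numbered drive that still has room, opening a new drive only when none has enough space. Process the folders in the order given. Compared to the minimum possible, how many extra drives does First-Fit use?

First-Fit: [6,1,1] [5,2,1] [6,2] → 3 drives.
Total size 24 GB; any packing needs at least ⌈24/8⌉ = 3 drives.
So 3 is already optimal.

0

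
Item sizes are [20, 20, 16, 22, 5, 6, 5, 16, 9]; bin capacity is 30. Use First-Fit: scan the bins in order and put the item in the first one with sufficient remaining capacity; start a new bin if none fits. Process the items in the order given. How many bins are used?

5

Put 20 in bin 1; 10 remain.
Put 20 in bin 2; 10 remain.
Put 16 in bin 3; 14 remain.
Put 22 in bin 4; 8 remain.
Put 5 in bin 1; 5 remain.
Put 6 in bin 2; 4 remain.
Put 5 in bin 1; 0 remain.
Put 16 in bin 5; 14 remain.
Put 9 in bin 3; 5 remain.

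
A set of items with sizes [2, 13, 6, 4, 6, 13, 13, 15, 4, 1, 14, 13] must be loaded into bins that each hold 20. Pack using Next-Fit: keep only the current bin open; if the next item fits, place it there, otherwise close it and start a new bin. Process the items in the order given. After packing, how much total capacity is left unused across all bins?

bin 1: place 2, 18 left
bin 1: place 13, 5 left
bin 2: place 6, 14 left
bin 2: place 4, 10 left
bin 2: place 6, 4 left
bin 3: place 13, 7 left
bin 4: place 13, 7 left
bin 5: place 15, 5 left
bin 5: place 4, 1 left
bin 5: place 1, 0 left
bin 6: place 14, 6 left
bin 7: place 13, 7 left
7 bins × 20 = 140; used 104; unused 36.

36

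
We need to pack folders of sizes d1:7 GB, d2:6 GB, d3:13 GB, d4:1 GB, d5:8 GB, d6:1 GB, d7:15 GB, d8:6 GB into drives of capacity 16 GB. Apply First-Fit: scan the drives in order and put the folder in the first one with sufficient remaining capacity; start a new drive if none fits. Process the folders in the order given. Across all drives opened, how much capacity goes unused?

7

Put d1 (7 GB) in drive 1; 9 GB remain.
Put d2 (6 GB) in drive 1; 3 GB remain.
Put d3 (13 GB) in drive 2; 3 GB remain.
Put d4 (1 GB) in drive 1; 2 GB remain.
Put d5 (8 GB) in drive 3; 8 GB remain.
Put d6 (1 GB) in drive 1; 1 GB remain.
Put d7 (15 GB) in drive 4; 1 GB remain.
Put d8 (6 GB) in drive 3; 2 GB remain.
4 drives × 16 GB = 64 GB; used 57 GB; unused 7 GB.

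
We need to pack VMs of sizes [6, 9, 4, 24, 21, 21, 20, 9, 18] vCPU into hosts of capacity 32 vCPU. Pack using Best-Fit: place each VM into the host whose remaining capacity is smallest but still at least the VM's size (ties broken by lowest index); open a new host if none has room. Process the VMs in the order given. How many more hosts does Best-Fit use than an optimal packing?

1

Best-Fit: [6,9,4] [24] [21,9] [21] [20] [18] → 6 hosts.
Total size 132 vCPU; any packing needs at least ⌈132/32⌉ = 5 hosts.
An optimal packing achieves that bound: [24,6] [21,9] [21,9] [20,4] [18] → 5 hosts.
Excess: 6 − 5 = 1.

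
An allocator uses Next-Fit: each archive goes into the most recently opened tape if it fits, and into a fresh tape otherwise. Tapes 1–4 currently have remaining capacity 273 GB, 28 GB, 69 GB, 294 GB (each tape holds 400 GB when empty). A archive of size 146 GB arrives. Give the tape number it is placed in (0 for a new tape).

4

Next-Fit only looks at tape 4, which has 294 GB free.
146 GB fits there.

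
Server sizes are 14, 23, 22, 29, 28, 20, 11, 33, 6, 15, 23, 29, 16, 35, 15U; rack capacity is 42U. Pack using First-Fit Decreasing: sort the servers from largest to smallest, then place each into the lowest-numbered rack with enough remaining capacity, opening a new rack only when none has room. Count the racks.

9 racks

Sorted descending: 35, 33, 29, 29, 28, 23, 23, 22, 20, 16, 15, 15, 14, 11, 6.
35U → rack 1 (remaining 7U)
33U → rack 2 (remaining 9U)
29U → rack 3 (remaining 13U)
29U → rack 4 (remaining 13U)
28U → rack 5 (remaining 14U)
23U → rack 6 (remaining 19U)
23U → rack 7 (remaining 19U)
22U → rack 8 (remaining 20U)
20U → rack 8 (remaining 0U)
16U → rack 6 (remaining 3U)
15U → rack 7 (remaining 4U)
15U → rack 9 (remaining 27U)
14U → rack 5 (remaining 0U)
11U → rack 3 (remaining 2U)
6U → rack 1 (remaining 1U)
Final racks: [35,6] [33] [29,11] [29] [28,14] [23,16] [23,15] [22,20] [15].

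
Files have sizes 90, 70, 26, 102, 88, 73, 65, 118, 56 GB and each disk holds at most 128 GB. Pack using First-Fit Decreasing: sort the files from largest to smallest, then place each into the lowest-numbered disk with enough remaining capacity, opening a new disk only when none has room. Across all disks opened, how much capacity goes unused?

Sorted descending: 118, 102, 90, 88, 73, 70, 65, 56, 26.
Put 118 GB in disk 1; 10 GB remain.
Put 102 GB in disk 2; 26 GB remain.
Put 90 GB in disk 3; 38 GB remain.
Put 88 GB in disk 4; 40 GB remain.
Put 73 GB in disk 5; 55 GB remain.
Put 70 GB in disk 6; 58 GB remain.
Put 65 GB in disk 7; 63 GB remain.
Put 56 GB in disk 6; 2 GB remain.
Put 26 GB in disk 2; 0 GB remain.
7 disks × 128 GB = 896 GB; used 688 GB; unused 208 GB.

208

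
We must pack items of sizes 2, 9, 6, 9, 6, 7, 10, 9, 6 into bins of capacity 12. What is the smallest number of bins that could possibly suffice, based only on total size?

6

Total size = 2 + 9 + 6 + 9 + 6 + 7 + 10 + 9 + 6 = 64.
⌈64 / 12⌉ = 6.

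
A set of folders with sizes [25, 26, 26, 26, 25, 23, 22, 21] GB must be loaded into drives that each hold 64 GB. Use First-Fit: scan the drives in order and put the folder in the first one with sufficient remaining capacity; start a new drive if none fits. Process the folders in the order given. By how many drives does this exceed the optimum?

0

First-Fit: [25,26] [26,26] [25,23] [22,21] → 4 drives.
Total size 194 GB; any packing needs at least ⌈194/64⌉ = 4 drives.
So 4 is already optimal.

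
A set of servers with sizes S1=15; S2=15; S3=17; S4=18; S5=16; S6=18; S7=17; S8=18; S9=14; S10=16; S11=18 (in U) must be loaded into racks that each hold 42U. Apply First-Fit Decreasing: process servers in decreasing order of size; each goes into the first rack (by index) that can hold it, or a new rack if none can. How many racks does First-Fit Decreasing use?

Sorted descending: 18, 18, 18, 18, 17, 17, 16, 16, 15, 15, 14.
18U → rack 1 (remaining 24U)
18U → rack 1 (remaining 6U)
18U → rack 2 (remaining 24U)
18U → rack 2 (remaining 6U)
17U → rack 3 (remaining 25U)
17U → rack 3 (remaining 8U)
16U → rack 4 (remaining 26U)
16U → rack 4 (remaining 10U)
15U → rack 5 (remaining 27U)
15U → rack 5 (remaining 12U)
14U → rack 6 (remaining 28U)

6 racks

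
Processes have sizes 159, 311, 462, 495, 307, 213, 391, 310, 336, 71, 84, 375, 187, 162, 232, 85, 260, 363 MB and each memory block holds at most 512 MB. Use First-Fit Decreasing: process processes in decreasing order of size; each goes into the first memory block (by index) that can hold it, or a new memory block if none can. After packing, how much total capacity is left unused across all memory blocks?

829

Sorted descending: 495, 462, 391, 375, 363, 336, 311, 310, 307, 260, 232, 213, 187, 162, 159, 85, 84, 71.
memory block 1: place 495 MB, 17 MB left
memory block 2: place 462 MB, 50 MB left
memory block 3: place 391 MB, 121 MB left
memory block 4: place 375 MB, 137 MB left
memory block 5: place 363 MB, 149 MB left
memory block 6: place 336 MB, 176 MB left
memory block 7: place 311 MB, 201 MB left
memory block 8: place 310 MB, 202 MB left
memory block 9: place 307 MB, 205 MB left
memory block 10: place 260 MB, 252 MB left
memory block 10: place 232 MB, 20 MB left
memory block 11: place 213 MB, 299 MB left
memory block 7: place 187 MB, 14 MB left
memory block 6: place 162 MB, 14 MB left
memory block 8: place 159 MB, 43 MB left
memory block 3: place 85 MB, 36 MB left
memory block 4: place 84 MB, 53 MB left
memory block 5: place 71 MB, 78 MB left
11 memory blocks × 512 MB = 5632 MB; used 4803 MB; unused 829 MB.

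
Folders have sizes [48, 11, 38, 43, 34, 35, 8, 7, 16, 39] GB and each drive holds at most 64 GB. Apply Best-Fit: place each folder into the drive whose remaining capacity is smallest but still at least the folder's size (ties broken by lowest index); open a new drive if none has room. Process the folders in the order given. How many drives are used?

Put 48 GB in drive 1; 16 GB remain.
Put 11 GB in drive 1; 5 GB remain.
Put 38 GB in drive 2; 26 GB remain.
Put 43 GB in drive 3; 21 GB remain.
Put 34 GB in drive 4; 30 GB remain.
Put 35 GB in drive 5; 29 GB remain.
Put 8 GB in drive 3; 13 GB remain.
Put 7 GB in drive 3; 6 GB remain.
Put 16 GB in drive 2; 10 GB remain.
Put 39 GB in drive 6; 25 GB remain.

6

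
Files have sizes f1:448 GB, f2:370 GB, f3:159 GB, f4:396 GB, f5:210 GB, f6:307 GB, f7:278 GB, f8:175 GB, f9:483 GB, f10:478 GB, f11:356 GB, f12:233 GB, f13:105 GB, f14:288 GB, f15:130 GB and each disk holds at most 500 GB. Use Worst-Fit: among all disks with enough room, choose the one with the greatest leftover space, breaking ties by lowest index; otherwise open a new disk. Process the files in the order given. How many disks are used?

f1 (448 GB) → disk 1 (remaining 52 GB)
f2 (370 GB) → disk 2 (remaining 130 GB)
f3 (159 GB) → disk 3 (remaining 341 GB)
f4 (396 GB) → disk 4 (remaining 104 GB)
f5 (210 GB) → disk 3 (remaining 131 GB)
f6 (307 GB) → disk 5 (remaining 193 GB)
f7 (278 GB) → disk 6 (remaining 222 GB)
f8 (175 GB) → disk 6 (remaining 47 GB)
f9 (483 GB) → disk 7 (remaining 17 GB)
f10 (478 GB) → disk 8 (remaining 22 GB)
f11 (356 GB) → disk 9 (remaining 144 GB)
f12 (233 GB) → disk 10 (remaining 267 GB)
f13 (105 GB) → disk 10 (remaining 162 GB)
f14 (288 GB) → disk 11 (remaining 212 GB)
f15 (130 GB) → disk 11 (remaining 82 GB)

11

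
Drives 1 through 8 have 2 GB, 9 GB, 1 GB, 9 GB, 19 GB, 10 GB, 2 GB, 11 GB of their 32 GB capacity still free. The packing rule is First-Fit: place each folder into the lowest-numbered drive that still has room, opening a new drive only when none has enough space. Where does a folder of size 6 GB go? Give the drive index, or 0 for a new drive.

2

Drives with room: drive 2 (9 GB), drive 4 (9 GB), drive 5 (19 GB), drive 6 (10 GB), drive 8 (11 GB).
The first with room is drive 2.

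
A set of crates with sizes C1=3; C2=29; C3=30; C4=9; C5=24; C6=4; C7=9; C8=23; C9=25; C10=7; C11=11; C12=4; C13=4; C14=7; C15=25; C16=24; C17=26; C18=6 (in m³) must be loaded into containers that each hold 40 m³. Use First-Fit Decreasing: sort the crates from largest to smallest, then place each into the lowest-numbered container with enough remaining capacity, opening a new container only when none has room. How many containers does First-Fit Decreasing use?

Sorted descending: 30, 29, 26, 25, 25, 24, 24, 23, 11, 9, 9, 7, 7, 6, 4, 4, 4, 3.
container 1: place 30 m³, 10 m³ left
container 2: place 29 m³, 11 m³ left
container 3: place 26 m³, 14 m³ left
container 4: place 25 m³, 15 m³ left
container 5: place 25 m³, 15 m³ left
container 6: place 24 m³, 16 m³ left
container 7: place 24 m³, 16 m³ left
container 8: place 23 m³, 17 m³ left
container 2: place 11 m³, 0 m³ left
container 1: place 9 m³, 1 m³ left
container 3: place 9 m³, 5 m³ left
container 4: place 7 m³, 8 m³ left
container 4: place 7 m³, 1 m³ left
container 5: place 6 m³, 9 m³ left
container 3: place 4 m³, 1 m³ left
container 5: place 4 m³, 5 m³ left
container 5: place 4 m³, 1 m³ left
container 6: place 3 m³, 13 m³ left

8 containers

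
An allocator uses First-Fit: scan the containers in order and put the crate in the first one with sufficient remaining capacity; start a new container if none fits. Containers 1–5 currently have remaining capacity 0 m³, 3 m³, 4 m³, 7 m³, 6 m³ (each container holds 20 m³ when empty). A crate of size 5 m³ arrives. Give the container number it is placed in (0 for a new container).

4

Containers with room: container 4 (7 m³), container 5 (6 m³).
The first with room is container 4.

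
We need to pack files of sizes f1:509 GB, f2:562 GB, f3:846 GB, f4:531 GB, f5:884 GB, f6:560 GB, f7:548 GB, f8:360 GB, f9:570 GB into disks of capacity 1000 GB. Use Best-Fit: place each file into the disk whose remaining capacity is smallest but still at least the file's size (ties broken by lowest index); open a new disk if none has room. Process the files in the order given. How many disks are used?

8

f1 (509 GB) → disk 1 (remaining 491 GB)
f2 (562 GB) → disk 2 (remaining 438 GB)
f3 (846 GB) → disk 3 (remaining 154 GB)
f4 (531 GB) → disk 4 (remaining 469 GB)
f5 (884 GB) → disk 5 (remaining 116 GB)
f6 (560 GB) → disk 6 (remaining 440 GB)
f7 (548 GB) → disk 7 (remaining 452 GB)
f8 (360 GB) → disk 2 (remaining 78 GB)
f9 (570 GB) → disk 8 (remaining 430 GB)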